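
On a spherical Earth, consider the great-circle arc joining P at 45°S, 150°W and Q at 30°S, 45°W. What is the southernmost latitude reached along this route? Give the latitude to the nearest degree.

The great circle lies in the plane with unit normal n̂ = (p₁ × p₂)/|p₁ × p₂|.
Here n̂_z ≈ +0.603; the vertex latitude is φ_max = arccos|n̂_z| ≈ 52.9°.
Check via Clairaut: cos φ_max = |cos φ₁| · sin C = cos(45.0°)·sin(121.5°) ≈ 0.603, again giving ≈ 52.9°.

≈ 53°S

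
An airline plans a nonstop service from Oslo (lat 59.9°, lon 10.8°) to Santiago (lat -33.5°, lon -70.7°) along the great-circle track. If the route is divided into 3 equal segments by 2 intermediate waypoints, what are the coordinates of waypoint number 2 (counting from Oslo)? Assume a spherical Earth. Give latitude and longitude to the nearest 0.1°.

≈ lat -0.1°, lon -51.0°

Write both endpoints as unit vectors p₁, p₂ with components (cos φ cos λ, cos φ sin λ, sin φ).
The central angle between the endpoints is δ = arccos(p₁·p₂) ≈ 2.000 rad (114.6°).
Interpolate at f = 2/3 with slerp weights a = sin((1−f)δ)/sin δ ≈ 0.680, b = sin(fδ)/sin δ ≈ 1.069.
p = a·p₁ + b·p₂ ≈ (0.629, -0.777, -0.002); φ = arcsin(p_z) ≈ -0.10°, λ = atan2(p_y, p_x) ≈ -51.00°.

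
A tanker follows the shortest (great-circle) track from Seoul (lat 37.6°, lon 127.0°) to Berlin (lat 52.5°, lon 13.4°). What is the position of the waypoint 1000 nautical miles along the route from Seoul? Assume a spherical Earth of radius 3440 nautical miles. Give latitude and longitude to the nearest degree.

Convert each endpoint to a unit vector on the sphere (x = cos φ cos λ, y = cos φ sin λ, z = sin φ).
The central angle between the endpoints is δ = arccos(p₁·p₂) ≈ 1.276 rad (73.1°). The total great-circle distance is δ·R ≈ 1.276 × 3440 ≈ 4388 nmi, so the target fraction is f = 1000/4388 ≈ 0.228.
Interpolate at f ≈ 0.228 with slerp weights a = sin((1−f)δ)/sin δ ≈ 0.871, b = sin(fδ)/sin δ ≈ 0.300.
p = a·p₁ + b·p₂ ≈ (-0.238, 0.593, 0.769); φ = arcsin(p_z) ≈ 50.27°, λ = atan2(p_y, p_x) ≈ 111.84°.

≈ lat 50°, lon 112°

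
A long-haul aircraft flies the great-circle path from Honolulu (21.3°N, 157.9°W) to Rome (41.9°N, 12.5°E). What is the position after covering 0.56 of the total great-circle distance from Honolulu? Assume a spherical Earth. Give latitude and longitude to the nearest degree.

Convert each endpoint to a unit vector on the sphere (x = cos φ cos λ, y = cos φ sin λ, z = sin φ).
The central angle between the endpoints is δ = arccos(p₁·p₂) ≈ 2.028 rad (116.2°).
Interpolate at f = 0.56 with slerp weights a = sin((1−f)δ)/sin δ ≈ 0.867, b = sin(fδ)/sin δ ≈ 1.010.
p = a·p₁ + b·p₂ ≈ (-0.015, -0.141, 0.990); φ = arcsin(p_z) ≈ 81.83°, λ = atan2(p_y, p_x) ≈ -95.89°.

≈ 82°N, 96°W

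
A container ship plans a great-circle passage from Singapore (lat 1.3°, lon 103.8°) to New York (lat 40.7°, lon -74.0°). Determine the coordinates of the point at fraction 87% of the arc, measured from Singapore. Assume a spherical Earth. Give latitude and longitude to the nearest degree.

≈ lat 59°, lon -72°

Convert each endpoint to a unit vector on the sphere (x = cos φ cos λ, y = cos φ sin λ, z = sin φ).
The central angle between the endpoints is δ = arccos(p₁·p₂) ≈ 2.408 rad (138.0°).
Interpolate at f = 0.87 with slerp weights a = sin((1−f)δ)/sin δ ≈ 0.460, b = sin(fδ)/sin δ ≈ 1.293.
p = a·p₁ + b·p₂ ≈ (0.161, -0.496, 0.853); φ = arcsin(p_z) ≈ 58.59°, λ = atan2(p_y, p_x) ≈ -72.06°.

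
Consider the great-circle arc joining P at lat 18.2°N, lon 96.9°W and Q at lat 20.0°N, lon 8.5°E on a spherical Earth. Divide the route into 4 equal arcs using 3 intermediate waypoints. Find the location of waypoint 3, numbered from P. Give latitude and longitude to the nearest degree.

≈ lat 27°N, lon 17°W

Convert each endpoint to a unit vector on the sphere (x = cos φ cos λ, y = cos φ sin λ, z = sin φ).
The central angle between the endpoints is δ = arccos(p₁·p₂) ≈ 1.701 rad (97.5°).
Interpolate at f = 3/4 with slerp weights a = sin((1−f)δ)/sin δ ≈ 0.416, b = sin(fδ)/sin δ ≈ 0.965.
p = a·p₁ + b·p₂ ≈ (0.849, -0.258, 0.460); φ = arcsin(p_z) ≈ 27.39°, λ = atan2(p_y, p_x) ≈ -16.92°.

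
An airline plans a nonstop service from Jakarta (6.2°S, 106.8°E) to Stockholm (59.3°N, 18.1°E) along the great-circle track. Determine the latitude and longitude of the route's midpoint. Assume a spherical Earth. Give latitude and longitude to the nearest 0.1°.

≈ 33.7°N, 79.9°E

From cos δ = sin φ₁ sin φ₂ + cos φ₁ cos φ₂ cos Δλ, the central angle is δ ≈ 1.652 rad (94.7°).
Interpolate at f = 1/2 with slerp weights a = sin((1−f)δ)/sin δ ≈ 0.738, b = sin(fδ)/sin δ ≈ 0.738.
p = a·p₁ + b·p₂ ≈ (0.146, 0.819, 0.555); φ = arcsin(p_z) ≈ 33.69°, λ = atan2(p_y, p_x) ≈ 79.89°.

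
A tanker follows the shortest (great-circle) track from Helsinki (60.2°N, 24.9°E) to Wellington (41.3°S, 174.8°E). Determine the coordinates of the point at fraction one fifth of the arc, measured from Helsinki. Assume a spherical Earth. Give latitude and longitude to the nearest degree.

Write both endpoints as unit vectors p₁, p₂ with components (cos φ cos λ, cos φ sin λ, sin φ).
The central angle between the endpoints is δ = arccos(p₁·p₂) ≈ 2.681 rad (153.6°).
Interpolate at f = 1/5 with slerp weights a = sin((1−f)δ)/sin δ ≈ 1.889, b = sin(fδ)/sin δ ≈ 1.149.
p = a·p₁ + b·p₂ ≈ (-0.008, 0.473, 0.881); φ = arcsin(p_z) ≈ 61.73°, λ = atan2(p_y, p_x) ≈ 90.99°.

≈ 62°N, 91°E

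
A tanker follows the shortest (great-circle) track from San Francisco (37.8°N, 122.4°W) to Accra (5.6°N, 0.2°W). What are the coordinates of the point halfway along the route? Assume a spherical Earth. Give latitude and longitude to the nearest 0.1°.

≈ 38.9°N, 49.5°W

Convert each endpoint to a unit vector on the sphere (x = cos φ cos λ, y = cos φ sin λ, z = sin φ).
The central angle between the endpoints is δ = arccos(p₁·p₂) ≈ 1.938 rad (111.1°).
Interpolate at f = 1/2 with slerp weights a = sin((1−f)δ)/sin δ ≈ 0.883, b = sin(fδ)/sin δ ≈ 0.883.
p = a·p₁ + b·p₂ ≈ (0.505, -0.592, 0.628); φ = arcsin(p_z) ≈ 38.87°, λ = atan2(p_y, p_x) ≈ -49.55°.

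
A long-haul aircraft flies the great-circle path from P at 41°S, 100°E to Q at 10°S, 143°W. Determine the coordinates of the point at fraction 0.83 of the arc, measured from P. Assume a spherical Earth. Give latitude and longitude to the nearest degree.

≈ 22°S, 156°W

Write both endpoints as unit vectors p₁, p₂ with components (cos φ cos λ, cos φ sin λ, sin φ).
The central angle between the endpoints is δ = arccos(p₁·p₂) ≈ 1.796 rad (102.9°).
Interpolate at f = 0.83 with slerp weights a = sin((1−f)δ)/sin δ ≈ 0.308, b = sin(fδ)/sin δ ≈ 1.023.
p = a·p₁ + b·p₂ ≈ (-0.845, -0.377, -0.380); φ = arcsin(p_z) ≈ -22.33°, λ = atan2(p_y, p_x) ≈ -155.96°.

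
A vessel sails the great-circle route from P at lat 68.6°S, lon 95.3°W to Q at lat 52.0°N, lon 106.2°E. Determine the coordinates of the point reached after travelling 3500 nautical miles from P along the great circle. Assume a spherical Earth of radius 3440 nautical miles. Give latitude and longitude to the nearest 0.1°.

≈ lat 45.9°S, lon 140.4°E

Convert each endpoint to a unit vector on the sphere (x = cos φ cos λ, y = cos φ sin λ, z = sin φ).
The central angle between the endpoints is δ = arccos(p₁·p₂) ≈ 2.801 rad (160.5°). The total great-circle distance is δ·R ≈ 2.801 × 3440 ≈ 9637 nmi, so the target fraction is f = 3500/9637 ≈ 0.363.
Interpolate at f ≈ 0.363 with slerp weights a = sin((1−f)δ)/sin δ ≈ 2.929, b = sin(fδ)/sin δ ≈ 2.550.
p = a·p₁ + b·p₂ ≈ (-0.537, 0.443, -0.718); φ = arcsin(p_z) ≈ -45.89°, λ = atan2(p_y, p_x) ≈ 140.45°.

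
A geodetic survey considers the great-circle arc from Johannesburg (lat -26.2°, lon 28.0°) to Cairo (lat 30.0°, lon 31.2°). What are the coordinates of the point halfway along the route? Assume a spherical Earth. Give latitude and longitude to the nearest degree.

≈ lat 2°, lon 30°

Convert each endpoint to a unit vector on the sphere (x = cos φ cos λ, y = cos φ sin λ, z = sin φ).
The central angle between the endpoints is δ = arccos(p₁·p₂) ≈ 0.982 rad (56.3°).
Interpolate at f = 1/2 with slerp weights a = sin((1−f)δ)/sin δ ≈ 0.567, b = sin(fδ)/sin δ ≈ 0.567.
p = a·p₁ + b·p₂ ≈ (0.869, 0.493, 0.033); φ = arcsin(p_z) ≈ 1.90°, λ = atan2(p_y, p_x) ≈ 29.57°.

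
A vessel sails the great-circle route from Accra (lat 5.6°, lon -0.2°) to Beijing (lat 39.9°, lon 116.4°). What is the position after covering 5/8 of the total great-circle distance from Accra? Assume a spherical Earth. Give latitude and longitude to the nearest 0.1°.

≈ lat 42.6°, lon 62.6°

Convert each endpoint to a unit vector on the sphere (x = cos φ cos λ, y = cos φ sin λ, z = sin φ).
The central angle between the endpoints is δ = arccos(p₁·p₂) ≈ 1.854 rad (106.2°).
Interpolate at f = 5/8 with slerp weights a = sin((1−f)δ)/sin δ ≈ 0.667, b = sin(fδ)/sin δ ≈ 0.954.
p = a·p₁ + b·p₂ ≈ (0.338, 0.653, 0.677); φ = arcsin(p_z) ≈ 42.62°, λ = atan2(p_y, p_x) ≈ 62.62°.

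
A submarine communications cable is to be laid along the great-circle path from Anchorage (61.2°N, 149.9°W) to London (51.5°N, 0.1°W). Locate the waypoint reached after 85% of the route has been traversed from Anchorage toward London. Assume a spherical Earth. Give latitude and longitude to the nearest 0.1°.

≈ 60.8°N, 5.4°W

From cos δ = sin φ₁ sin φ₂ + cos φ₁ cos φ₂ cos Δλ, the central angle is δ ≈ 1.130 rad (64.7°).
Interpolate at f = 0.85 with slerp weights a = sin((1−f)δ)/sin δ ≈ 0.187, b = sin(fδ)/sin δ ≈ 0.906.
p = a·p₁ + b·p₂ ≈ (0.486, -0.046, 0.873); φ = arcsin(p_z) ≈ 60.76°, λ = atan2(p_y, p_x) ≈ -5.41°.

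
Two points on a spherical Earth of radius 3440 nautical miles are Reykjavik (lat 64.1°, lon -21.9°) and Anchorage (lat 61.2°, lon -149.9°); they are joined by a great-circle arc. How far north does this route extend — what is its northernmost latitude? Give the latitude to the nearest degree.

≈ 77°

The great circle lies in the plane with unit normal n̂ = (p₁ × p₂)/|p₁ × p₂|.
Here n̂_z ≈ -0.220; the vertex latitude is φ_max = arccos|n̂_z| ≈ 77.3°.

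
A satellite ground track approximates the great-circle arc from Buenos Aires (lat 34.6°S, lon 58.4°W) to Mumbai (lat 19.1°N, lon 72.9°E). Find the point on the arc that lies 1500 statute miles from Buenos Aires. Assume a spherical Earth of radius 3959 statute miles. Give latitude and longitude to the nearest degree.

≈ lat 34°S, lon 32°W

Convert each endpoint to a unit vector on the sphere (x = cos φ cos λ, y = cos φ sin λ, z = sin φ).
The central angle between the endpoints is δ = arccos(p₁·p₂) ≈ 2.345 rad (134.4°). The total great-circle distance is δ·R ≈ 2.345 × 3959 ≈ 9284 mi, so the target fraction is f = 1500/9284 ≈ 0.162.
Interpolate at f ≈ 0.162 with slerp weights a = sin((1−f)δ)/sin δ ≈ 1.291, b = sin(fδ)/sin δ ≈ 0.517.
p = a·p₁ + b·p₂ ≈ (0.700, -0.438, -0.564); φ = arcsin(p_z) ≈ -34.31°, λ = atan2(p_y, p_x) ≈ -32.00°.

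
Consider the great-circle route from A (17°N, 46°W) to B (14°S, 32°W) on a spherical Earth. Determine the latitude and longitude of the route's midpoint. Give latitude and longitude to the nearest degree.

Convert each endpoint to a unit vector on the sphere (x = cos φ cos λ, y = cos φ sin λ, z = sin φ).
The central angle between the endpoints is δ = arccos(p₁·p₂) ≈ 0.592 rad (33.9°).
Interpolate at f = 1/2 with slerp weights a = sin((1−f)δ)/sin δ ≈ 0.523, b = sin(fδ)/sin δ ≈ 0.523.
p = a·p₁ + b·p₂ ≈ (0.777, -0.628, 0.026); φ = arcsin(p_z) ≈ 1.51°, λ = atan2(p_y, p_x) ≈ -38.95°.

≈ (2°N, 39°W)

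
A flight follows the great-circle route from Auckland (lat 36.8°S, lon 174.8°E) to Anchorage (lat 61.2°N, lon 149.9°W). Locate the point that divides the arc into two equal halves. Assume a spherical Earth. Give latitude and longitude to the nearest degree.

≈ lat 13°N, lon 172°W

The haversine formula gives a central angle δ ≈ 1.782 rad (102.1°) between the endpoints.
Interpolate at f = 1/2 with slerp weights a = sin((1−f)δ)/sin δ ≈ 0.796, b = sin(fδ)/sin δ ≈ 0.796.
p = a·p₁ + b·p₂ ≈ (-0.966, -0.134, 0.221); φ = arcsin(p_z) ≈ 12.74°, λ = atan2(p_y, p_x) ≈ -172.07°.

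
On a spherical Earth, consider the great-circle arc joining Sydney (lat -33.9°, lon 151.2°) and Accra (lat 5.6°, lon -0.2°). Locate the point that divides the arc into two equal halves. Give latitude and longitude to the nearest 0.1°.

From cos δ = sin φ₁ sin φ₂ + cos φ₁ cos φ₂ cos Δλ, the central angle is δ ≈ 2.465 rad (141.2°).
Interpolate at f = 1/2 with slerp weights a = sin((1−f)δ)/sin δ ≈ 1.506, b = sin(fδ)/sin δ ≈ 1.506.
p = a·p₁ + b·p₂ ≈ (0.404, 0.597, -0.693); φ = arcsin(p_z) ≈ -43.89°, λ = atan2(p_y, p_x) ≈ 55.95°.

≈ lat -43.9°, lon 55.9°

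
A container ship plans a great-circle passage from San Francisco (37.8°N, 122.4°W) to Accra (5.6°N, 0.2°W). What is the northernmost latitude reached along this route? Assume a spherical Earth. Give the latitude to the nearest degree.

The great circle lies in the plane with unit normal n̂ = (p₁ × p₂)/|p₁ × p₂|.
Here n̂_z ≈ +0.713; the vertex latitude is φ_max = arccos|n̂_z| ≈ 44.5°.

≈ 45°N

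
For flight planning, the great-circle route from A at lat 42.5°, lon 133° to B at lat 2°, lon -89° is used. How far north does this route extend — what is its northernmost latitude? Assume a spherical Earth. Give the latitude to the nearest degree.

≈ 55°

The great circle lies in the plane with unit normal n̂ = (p₁ × p₂)/|p₁ × p₂|.
Here n̂_z ≈ +0.579; the vertex latitude is φ_max = arccos|n̂_z| ≈ 54.6°.
Check via Clairaut: cos φ_max = |cos φ₁| · sin C = cos(42.5°)·sin(51.7°) ≈ 0.579, again giving ≈ 54.6°.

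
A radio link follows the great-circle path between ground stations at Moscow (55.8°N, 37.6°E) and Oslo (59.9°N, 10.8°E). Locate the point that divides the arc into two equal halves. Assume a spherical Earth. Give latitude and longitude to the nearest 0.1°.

The haversine formula gives a central angle δ ≈ 0.257 rad (14.7°) between the endpoints.
Interpolate at f = 1/2 with slerp weights a = sin((1−f)δ)/sin δ ≈ 0.504, b = sin(fδ)/sin δ ≈ 0.504.
p = a·p₁ + b·p₂ ≈ (0.473, 0.220, 0.853); φ = arcsin(p_z) ≈ 58.56°, λ = atan2(p_y, p_x) ≈ 24.98°.

≈ 58.6°N, 25.0°E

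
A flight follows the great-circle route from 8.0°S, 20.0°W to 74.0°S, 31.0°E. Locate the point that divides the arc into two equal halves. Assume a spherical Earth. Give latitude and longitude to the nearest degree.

From cos δ = sin φ₁ sin φ₂ + cos φ₁ cos φ₂ cos Δλ, the central angle is δ ≈ 1.260 rad (72.2°).
Interpolate at f = 1/2 with slerp weights a = sin((1−f)δ)/sin δ ≈ 0.619, b = sin(fδ)/sin δ ≈ 0.619.
p = a·p₁ + b·p₂ ≈ (0.722, -0.122, -0.681); φ = arcsin(p_z) ≈ -42.92°, λ = atan2(p_y, p_x) ≈ -9.57°.

≈ 43°S, 10°W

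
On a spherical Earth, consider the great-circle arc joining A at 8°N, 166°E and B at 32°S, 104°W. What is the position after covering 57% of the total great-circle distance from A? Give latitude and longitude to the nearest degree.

Convert each endpoint to a unit vector on the sphere (x = cos φ cos λ, y = cos φ sin λ, z = sin φ).
The central angle between the endpoints is δ = arccos(p₁·p₂) ≈ 1.645 rad (94.2°).
Interpolate at f = 0.57 with slerp weights a = sin((1−f)δ)/sin δ ≈ 0.651, b = sin(fδ)/sin δ ≈ 0.808.
p = a·p₁ + b·p₂ ≈ (-0.792, -0.509, -0.338); φ = arcsin(p_z) ≈ -19.73°, λ = atan2(p_y, p_x) ≈ -147.27°.

≈ 20°S, 147°W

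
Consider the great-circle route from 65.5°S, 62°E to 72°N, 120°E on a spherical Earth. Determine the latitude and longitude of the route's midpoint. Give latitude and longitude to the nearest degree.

Convert each endpoint to a unit vector on the sphere (x = cos φ cos λ, y = cos φ sin λ, z = sin φ).
The central angle between the endpoints is δ = arccos(p₁·p₂) ≈ 2.494 rad (142.9°).
Interpolate at f = 1/2 with slerp weights a = sin((1−f)δ)/sin δ ≈ 1.571, b = sin(fδ)/sin δ ≈ 1.571.
p = a·p₁ + b·p₂ ≈ (0.063, 0.996, 0.065); φ = arcsin(p_z) ≈ 3.70°, λ = atan2(p_y, p_x) ≈ 86.37°.

≈ 4°N, 86°E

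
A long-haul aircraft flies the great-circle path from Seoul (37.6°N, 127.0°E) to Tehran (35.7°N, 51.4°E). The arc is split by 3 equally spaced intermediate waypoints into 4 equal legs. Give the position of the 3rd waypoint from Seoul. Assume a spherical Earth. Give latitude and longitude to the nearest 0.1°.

≈ 41.0°N, 69.0°E

The haversine formula gives a central angle δ ≈ 1.029 rad (58.9°) between the endpoints.
Interpolate at f = 3/4 with slerp weights a = sin((1−f)δ)/sin δ ≈ 0.297, b = sin(fδ)/sin δ ≈ 0.814.
p = a·p₁ + b·p₂ ≈ (0.271, 0.704, 0.656); φ = arcsin(p_z) ≈ 41.00°, λ = atan2(p_y, p_x) ≈ 68.97°.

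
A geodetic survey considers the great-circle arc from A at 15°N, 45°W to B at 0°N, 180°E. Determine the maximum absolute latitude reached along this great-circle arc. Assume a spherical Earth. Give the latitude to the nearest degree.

≈ 21°N

The great circle lies in the plane with unit normal n̂ = (p₁ × p₂)/|p₁ × p₂|.
Here n̂_z ≈ -0.935; the vertex latitude is φ_max = arccos|n̂_z| ≈ 20.8°.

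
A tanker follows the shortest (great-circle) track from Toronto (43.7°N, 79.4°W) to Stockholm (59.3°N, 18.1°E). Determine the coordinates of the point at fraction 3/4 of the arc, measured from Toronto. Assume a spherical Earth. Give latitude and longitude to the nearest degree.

≈ (64°N, 11°W)

From cos δ = sin φ₁ sin φ₂ + cos φ₁ cos φ₂ cos Δλ, the central angle is δ ≈ 0.993 rad (56.9°).
Interpolate at f = 3/4 with slerp weights a = sin((1−f)δ)/sin δ ≈ 0.293, b = sin(fδ)/sin δ ≈ 0.809.
p = a·p₁ + b·p₂ ≈ (0.432, -0.080, 0.898); φ = arcsin(p_z) ≈ 63.96°, λ = atan2(p_y, p_x) ≈ -10.51°.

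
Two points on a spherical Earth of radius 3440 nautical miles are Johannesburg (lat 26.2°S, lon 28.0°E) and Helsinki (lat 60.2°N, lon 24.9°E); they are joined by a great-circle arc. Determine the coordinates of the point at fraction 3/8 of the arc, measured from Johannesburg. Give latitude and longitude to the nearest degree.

≈ lat 6°N, lon 27°E

Write both endpoints as unit vectors p₁, p₂ with components (cos φ cos λ, cos φ sin λ, sin φ).
The central angle between the endpoints is δ = arccos(p₁·p₂) ≈ 1.509 rad (86.4°).
Interpolate at f = 3/8 with slerp weights a = sin((1−f)δ)/sin δ ≈ 0.811, b = sin(fδ)/sin δ ≈ 0.537.
p = a·p₁ + b·p₂ ≈ (0.884, 0.454, 0.108); φ = arcsin(p_z) ≈ 6.20°, λ = atan2(p_y, p_x) ≈ 27.17°.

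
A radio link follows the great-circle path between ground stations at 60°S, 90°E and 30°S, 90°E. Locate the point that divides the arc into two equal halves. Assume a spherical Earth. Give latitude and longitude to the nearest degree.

The haversine formula gives a central angle δ ≈ 0.524 rad (30.0°) between the endpoints.
Interpolate at f = 1/2 with slerp weights a = sin((1−f)δ)/sin δ ≈ 0.518, b = sin(fδ)/sin δ ≈ 0.518.
p = a·p₁ + b·p₂ ≈ (0.000, 0.707, -0.707); φ = arcsin(p_z) ≈ -45.00°, λ = atan2(p_y, p_x) ≈ 90.00°.

≈ 45°S, 90°E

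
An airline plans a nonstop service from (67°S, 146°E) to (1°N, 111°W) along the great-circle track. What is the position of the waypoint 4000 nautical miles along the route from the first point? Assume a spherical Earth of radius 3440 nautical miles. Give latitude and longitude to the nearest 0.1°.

The haversine formula gives a central angle δ ≈ 1.675 rad (96.0°) between the endpoints. The total great-circle distance is δ·R ≈ 1.675 × 3440 ≈ 5762 nmi, so the target fraction is f = 4000/5762 ≈ 0.694.
Interpolate at f ≈ 0.694 with slerp weights a = sin((1−f)δ)/sin δ ≈ 0.493, b = sin(fδ)/sin δ ≈ 0.923.
p = a·p₁ + b·p₂ ≈ (-0.490, -0.754, -0.437); φ = arcsin(p_z) ≈ -25.94°, λ = atan2(p_y, p_x) ≈ -123.04°.

≈ (25.9°S, 123.0°W)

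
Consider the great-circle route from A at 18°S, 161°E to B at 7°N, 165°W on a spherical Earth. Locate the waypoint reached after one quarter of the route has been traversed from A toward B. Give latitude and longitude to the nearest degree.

From cos δ = sin φ₁ sin φ₂ + cos φ₁ cos φ₂ cos Δλ, the central angle is δ ≈ 0.730 rad (41.8°).
Interpolate at f = 1/4 with slerp weights a = sin((1−f)δ)/sin δ ≈ 0.781, b = sin(fδ)/sin δ ≈ 0.272.
p = a·p₁ + b·p₂ ≈ (-0.963, 0.172, -0.208); φ = arcsin(p_z) ≈ -12.01°, λ = atan2(p_y, p_x) ≈ 169.88°.

≈ 12°S, 170°E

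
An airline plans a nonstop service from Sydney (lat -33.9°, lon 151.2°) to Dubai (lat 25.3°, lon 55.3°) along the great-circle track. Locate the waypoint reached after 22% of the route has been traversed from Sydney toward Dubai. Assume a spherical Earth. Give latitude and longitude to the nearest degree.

≈ lat -24°, lon 126°

Convert each endpoint to a unit vector on the sphere (x = cos φ cos λ, y = cos φ sin λ, z = sin φ).
The central angle between the endpoints is δ = arccos(p₁·p₂) ≈ 1.892 rad (108.4°).
Interpolate at f = 0.22 with slerp weights a = sin((1−f)δ)/sin δ ≈ 1.049, b = sin(fδ)/sin δ ≈ 0.426.
p = a·p₁ + b·p₂ ≈ (-0.544, 0.736, -0.403); φ = arcsin(p_z) ≈ -23.77°, λ = atan2(p_y, p_x) ≈ 126.45°.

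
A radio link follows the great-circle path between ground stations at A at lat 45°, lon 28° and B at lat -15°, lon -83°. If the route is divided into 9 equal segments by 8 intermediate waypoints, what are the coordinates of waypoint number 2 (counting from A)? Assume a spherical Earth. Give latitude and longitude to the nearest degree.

≈ lat 41°, lon -7°

Convert each endpoint to a unit vector on the sphere (x = cos φ cos λ, y = cos φ sin λ, z = sin φ).
The central angle between the endpoints is δ = arccos(p₁·p₂) ≈ 2.013 rad (115.3°).
Interpolate at f = 2/9 with slerp weights a = sin((1−f)δ)/sin δ ≈ 1.106, b = sin(fδ)/sin δ ≈ 0.479.
p = a·p₁ + b·p₂ ≈ (0.747, -0.092, 0.658); φ = arcsin(p_z) ≈ 41.18°, λ = atan2(p_y, p_x) ≈ -6.98°.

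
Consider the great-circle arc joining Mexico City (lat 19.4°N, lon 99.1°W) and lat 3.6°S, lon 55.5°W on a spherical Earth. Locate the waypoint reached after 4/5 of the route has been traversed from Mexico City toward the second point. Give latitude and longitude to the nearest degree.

≈ lat 1°N, lon 64°W

Write both endpoints as unit vectors p₁, p₂ with components (cos φ cos λ, cos φ sin λ, sin φ).
The central angle between the endpoints is δ = arccos(p₁·p₂) ≈ 0.849 rad (48.6°).
Interpolate at f = 4/5 with slerp weights a = sin((1−f)δ)/sin δ ≈ 0.225, b = sin(fδ)/sin δ ≈ 0.837.
p = a·p₁ + b·p₂ ≈ (0.439, -0.898, 0.022); φ = arcsin(p_z) ≈ 1.27°, λ = atan2(p_y, p_x) ≈ -63.92°.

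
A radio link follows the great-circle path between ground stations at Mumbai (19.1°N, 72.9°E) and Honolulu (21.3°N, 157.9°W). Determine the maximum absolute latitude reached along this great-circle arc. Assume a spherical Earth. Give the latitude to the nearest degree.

≈ 41°N

The great circle lies in the plane with unit normal n̂ = (p₁ × p₂)/|p₁ × p₂|.
Here n̂_z ≈ +0.759; the vertex latitude is φ_max = arccos|n̂_z| ≈ 40.6°.
Check via Clairaut: cos φ_max = |cos φ₁| · sin C = cos(19.1°)·sin(53.4°) ≈ 0.759, again giving ≈ 40.6°.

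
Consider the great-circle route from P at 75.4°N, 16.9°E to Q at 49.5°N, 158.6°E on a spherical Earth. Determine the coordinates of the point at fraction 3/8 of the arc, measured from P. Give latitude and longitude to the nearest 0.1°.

≈ 79.8°N, 121.4°E

Write both endpoints as unit vectors p₁, p₂ with components (cos φ cos λ, cos φ sin λ, sin φ).
The central angle between the endpoints is δ = arccos(p₁·p₂) ≈ 0.918 rad (52.6°).
Interpolate at f = 3/8 with slerp weights a = sin((1−f)δ)/sin δ ≈ 0.683, b = sin(fδ)/sin δ ≈ 0.425.
p = a·p₁ + b·p₂ ≈ (-0.092, 0.151, 0.984); φ = arcsin(p_z) ≈ 79.83°, λ = atan2(p_y, p_x) ≈ 121.42°.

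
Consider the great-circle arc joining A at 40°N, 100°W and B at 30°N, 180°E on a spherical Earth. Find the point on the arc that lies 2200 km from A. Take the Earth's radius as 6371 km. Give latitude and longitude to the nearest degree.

≈ 43°N, 126°W

Convert each endpoint to a unit vector on the sphere (x = cos φ cos λ, y = cos φ sin λ, z = sin φ).
The central angle between the endpoints is δ = arccos(p₁·p₂) ≈ 1.119 rad (64.1°). The total great-circle distance is δ·R ≈ 1.119 × 6371 ≈ 7129 km, so the target fraction is f = 2200/7129 ≈ 0.309.
Interpolate at f ≈ 0.309 with slerp weights a = sin((1−f)δ)/sin δ ≈ 0.777, b = sin(fδ)/sin δ ≈ 0.376.
p = a·p₁ + b·p₂ ≈ (-0.429, -0.586, 0.687); φ = arcsin(p_z) ≈ 43.42°, λ = atan2(p_y, p_x) ≈ -126.22°.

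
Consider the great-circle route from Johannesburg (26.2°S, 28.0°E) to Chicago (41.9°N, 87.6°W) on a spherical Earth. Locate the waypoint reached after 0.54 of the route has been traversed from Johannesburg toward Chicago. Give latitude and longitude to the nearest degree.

≈ 18°N, 25°W

Convert each endpoint to a unit vector on the sphere (x = cos φ cos λ, y = cos φ sin λ, z = sin φ).
The central angle between the endpoints is δ = arccos(p₁·p₂) ≈ 2.194 rad (125.7°).
Interpolate at f = 0.54 with slerp weights a = sin((1−f)δ)/sin δ ≈ 1.042, b = sin(fδ)/sin δ ≈ 1.141.
p = a·p₁ + b·p₂ ≈ (0.861, -0.409, 0.302); φ = arcsin(p_z) ≈ 17.56°, λ = atan2(p_y, p_x) ≈ -25.42°.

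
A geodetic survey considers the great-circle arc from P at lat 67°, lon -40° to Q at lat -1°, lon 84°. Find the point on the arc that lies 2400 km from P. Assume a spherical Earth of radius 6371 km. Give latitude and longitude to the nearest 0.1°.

The haversine formula gives a central angle δ ≈ 1.808 rad (103.6°) between the endpoints. The total great-circle distance is δ·R ≈ 1.808 × 6371 ≈ 11516 km, so the target fraction is f = 2400/11516 ≈ 0.208.
Interpolate at f ≈ 0.208 with slerp weights a = sin((1−f)δ)/sin δ ≈ 1.019, b = sin(fδ)/sin δ ≈ 0.378.
p = a·p₁ + b·p₂ ≈ (0.344, 0.120, 0.931); φ = arcsin(p_z) ≈ 68.60°, λ = atan2(p_y, p_x) ≈ 19.27°.

≈ lat 68.6°, lon 19.3°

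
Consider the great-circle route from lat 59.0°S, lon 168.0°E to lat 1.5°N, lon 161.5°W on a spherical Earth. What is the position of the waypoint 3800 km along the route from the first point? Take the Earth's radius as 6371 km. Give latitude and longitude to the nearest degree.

≈ lat 28°S, lon 171°W

Convert each endpoint to a unit vector on the sphere (x = cos φ cos λ, y = cos φ sin λ, z = sin φ).
The central angle between the endpoints is δ = arccos(p₁·p₂) ≈ 1.136 rad (65.1°). The total great-circle distance is δ·R ≈ 1.136 × 6371 ≈ 7238 km, so the target fraction is f = 3800/7238 ≈ 0.525.
Interpolate at f ≈ 0.525 with slerp weights a = sin((1−f)δ)/sin δ ≈ 0.566, b = sin(fδ)/sin δ ≈ 0.619.
p = a·p₁ + b·p₂ ≈ (-0.873, -0.136, -0.469); φ = arcsin(p_z) ≈ -27.99°, λ = atan2(p_y, p_x) ≈ -171.15°.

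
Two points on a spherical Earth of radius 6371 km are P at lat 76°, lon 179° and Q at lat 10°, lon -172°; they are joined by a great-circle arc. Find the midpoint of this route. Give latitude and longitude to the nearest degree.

Convert each endpoint to a unit vector on the sphere (x = cos φ cos λ, y = cos φ sin λ, z = sin φ).
The central angle between the endpoints is δ = arccos(p₁·p₂) ≈ 1.155 rad (66.2°).
Interpolate at f = 1/2 with slerp weights a = sin((1−f)δ)/sin δ ≈ 0.597, b = sin(fδ)/sin δ ≈ 0.597.
p = a·p₁ + b·p₂ ≈ (-0.726, -0.079, 0.683); φ = arcsin(p_z) ≈ 43.06°, λ = atan2(p_y, p_x) ≈ -173.77°.

≈ lat 43°, lon -174°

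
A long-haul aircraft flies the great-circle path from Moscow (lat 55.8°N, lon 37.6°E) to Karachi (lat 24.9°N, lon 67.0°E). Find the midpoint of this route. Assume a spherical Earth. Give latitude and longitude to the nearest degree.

≈ lat 41°N, lon 56°E

Write both endpoints as unit vectors p₁, p₂ with components (cos φ cos λ, cos φ sin λ, sin φ).
The central angle between the endpoints is δ = arccos(p₁·p₂) ≈ 0.656 rad (37.6°).
Interpolate at f = 1/2 with slerp weights a = sin((1−f)δ)/sin δ ≈ 0.528, b = sin(fδ)/sin δ ≈ 0.528.
p = a·p₁ + b·p₂ ≈ (0.422, 0.622, 0.659); φ = arcsin(p_z) ≈ 41.24°, λ = atan2(p_y, p_x) ≈ 55.82°.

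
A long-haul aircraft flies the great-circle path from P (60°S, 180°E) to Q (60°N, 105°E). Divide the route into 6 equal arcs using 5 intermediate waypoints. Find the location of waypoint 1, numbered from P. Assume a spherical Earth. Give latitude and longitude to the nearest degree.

Convert each endpoint to a unit vector on the sphere (x = cos φ cos λ, y = cos φ sin λ, z = sin φ).
The central angle between the endpoints is δ = arccos(p₁·p₂) ≈ 2.326 rad (133.3°).
Interpolate at f = 1/6 with slerp weights a = sin((1−f)δ)/sin δ ≈ 1.282, b = sin(fδ)/sin δ ≈ 0.519.
p = a·p₁ + b·p₂ ≈ (-0.708, 0.251, -0.660); φ = arcsin(p_z) ≈ -41.32°, λ = atan2(p_y, p_x) ≈ 160.50°.

≈ (41°S, 161°E)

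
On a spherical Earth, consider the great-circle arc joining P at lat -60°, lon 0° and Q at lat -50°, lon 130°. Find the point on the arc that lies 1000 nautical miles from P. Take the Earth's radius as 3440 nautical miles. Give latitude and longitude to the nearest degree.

The haversine formula gives a central angle δ ≈ 1.096 rad (62.8°) between the endpoints. The total great-circle distance is δ·R ≈ 1.096 × 3440 ≈ 3772 nmi, so the target fraction is f = 1000/3772 ≈ 0.265.
Interpolate at f ≈ 0.265 with slerp weights a = sin((1−f)δ)/sin δ ≈ 0.811, b = sin(fδ)/sin δ ≈ 0.322.
p = a·p₁ + b·p₂ ≈ (0.272, 0.159, -0.949); φ = arcsin(p_z) ≈ -71.63°, λ = atan2(p_y, p_x) ≈ 30.23°.

≈ lat -72°, lon 30°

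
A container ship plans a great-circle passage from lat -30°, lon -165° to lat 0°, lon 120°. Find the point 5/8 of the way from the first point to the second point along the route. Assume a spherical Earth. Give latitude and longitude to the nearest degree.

Convert each endpoint to a unit vector on the sphere (x = cos φ cos λ, y = cos φ sin λ, z = sin φ).
The central angle between the endpoints is δ = arccos(p₁·p₂) ≈ 1.345 rad (77.0°).
Interpolate at f = 5/8 with slerp weights a = sin((1−f)δ)/sin δ ≈ 0.496, b = sin(fδ)/sin δ ≈ 0.764.
p = a·p₁ + b·p₂ ≈ (-0.797, 0.551, -0.248); φ = arcsin(p_z) ≈ -14.35°, λ = atan2(p_y, p_x) ≈ 145.35°.

≈ lat -14°, lon 145°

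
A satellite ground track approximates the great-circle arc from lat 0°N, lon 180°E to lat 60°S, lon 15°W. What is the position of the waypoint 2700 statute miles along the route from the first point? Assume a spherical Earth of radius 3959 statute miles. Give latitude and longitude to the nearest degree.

Write both endpoints as unit vectors p₁, p₂ with components (cos φ cos λ, cos φ sin λ, sin φ).
The central angle between the endpoints is δ = arccos(p₁·p₂) ≈ 2.075 rad (118.9°). The total great-circle distance is δ·R ≈ 2.075 × 3959 ≈ 8214 mi, so the target fraction is f = 2700/8214 ≈ 0.329.
Interpolate at f ≈ 0.329 with slerp weights a = sin((1−f)δ)/sin δ ≈ 1.124, b = sin(fδ)/sin δ ≈ 0.720.
p = a·p₁ + b·p₂ ≈ (-0.776, -0.093, -0.623); φ = arcsin(p_z) ≈ -38.57°, λ = atan2(p_y, p_x) ≈ -173.16°.

≈ lat 39°S, lon 173°W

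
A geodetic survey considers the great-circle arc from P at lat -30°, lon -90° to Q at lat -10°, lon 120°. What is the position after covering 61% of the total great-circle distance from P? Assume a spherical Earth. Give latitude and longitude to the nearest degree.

≈ lat -48°, lon 161°

Convert each endpoint to a unit vector on the sphere (x = cos φ cos λ, y = cos φ sin λ, z = sin φ).
The central angle between the endpoints is δ = arccos(p₁·p₂) ≈ 2.281 rad (130.7°).
Interpolate at f = 0.61 with slerp weights a = sin((1−f)δ)/sin δ ≈ 1.024, b = sin(fδ)/sin δ ≈ 1.297.
p = a·p₁ + b·p₂ ≈ (-0.639, 0.220, -0.737); φ = arcsin(p_z) ≈ -47.51°, λ = atan2(p_y, p_x) ≈ 161.04°.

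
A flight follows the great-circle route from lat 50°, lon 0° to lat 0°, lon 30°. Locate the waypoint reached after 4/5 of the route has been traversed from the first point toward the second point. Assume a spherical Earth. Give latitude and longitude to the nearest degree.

≈ lat 10°, lon 26°

From cos δ = sin φ₁ sin φ₂ + cos φ₁ cos φ₂ cos Δλ, the central angle is δ ≈ 0.980 rad (56.2°).
Interpolate at f = 4/5 with slerp weights a = sin((1−f)δ)/sin δ ≈ 0.235, b = sin(fδ)/sin δ ≈ 0.850.
p = a·p₁ + b·p₂ ≈ (0.887, 0.425, 0.180); φ = arcsin(p_z) ≈ 10.35°, λ = atan2(p_y, p_x) ≈ 25.61°.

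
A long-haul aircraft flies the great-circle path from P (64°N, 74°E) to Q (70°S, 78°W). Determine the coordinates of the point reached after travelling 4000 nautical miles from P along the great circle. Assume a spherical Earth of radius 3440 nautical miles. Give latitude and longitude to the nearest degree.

≈ (5°N, 30°E)

The haversine formula gives a central angle δ ≈ 2.927 rad (167.7°) between the endpoints. The total great-circle distance is δ·R ≈ 2.927 × 3440 ≈ 10067 nmi, so the target fraction is f = 4000/10067 ≈ 0.397.
Interpolate at f ≈ 0.397 with slerp weights a = sin((1−f)δ)/sin δ ≈ 4.600, b = sin(fδ)/sin δ ≈ 4.302.
p = a·p₁ + b·p₂ ≈ (0.862, 0.499, 0.092); φ = arcsin(p_z) ≈ 5.26°, λ = atan2(p_y, p_x) ≈ 30.08°.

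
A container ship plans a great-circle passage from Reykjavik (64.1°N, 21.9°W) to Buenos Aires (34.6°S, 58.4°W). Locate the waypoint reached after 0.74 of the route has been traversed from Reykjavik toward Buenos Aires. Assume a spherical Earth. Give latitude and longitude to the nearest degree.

The haversine formula gives a central angle δ ≈ 1.794 rad (102.8°) between the endpoints.
Interpolate at f = 0.74 with slerp weights a = sin((1−f)δ)/sin δ ≈ 0.461, b = sin(fδ)/sin δ ≈ 0.995.
p = a·p₁ + b·p₂ ≈ (0.616, -0.773, -0.150); φ = arcsin(p_z) ≈ -8.64°, λ = atan2(p_y, p_x) ≈ -51.44°.

≈ 9°S, 51°W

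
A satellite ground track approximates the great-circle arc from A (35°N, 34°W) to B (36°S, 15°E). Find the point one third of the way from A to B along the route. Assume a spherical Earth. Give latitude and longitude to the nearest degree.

Write both endpoints as unit vectors p₁, p₂ with components (cos φ cos λ, cos φ sin λ, sin φ).
The central angle between the endpoints is δ = arccos(p₁·p₂) ≈ 1.473 rad (84.4°).
Interpolate at f = 1/3 with slerp weights a = sin((1−f)δ)/sin δ ≈ 0.836, b = sin(fδ)/sin δ ≈ 0.474.
p = a·p₁ + b·p₂ ≈ (0.938, -0.284, 0.201); φ = arcsin(p_z) ≈ 11.58°, λ = atan2(p_y, p_x) ≈ -16.83°.

≈ (12°N, 17°W)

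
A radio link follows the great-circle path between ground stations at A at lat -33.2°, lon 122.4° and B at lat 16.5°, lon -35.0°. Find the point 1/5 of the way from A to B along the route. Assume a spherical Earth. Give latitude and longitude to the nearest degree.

≈ lat -45°, lon 85°

Convert each endpoint to a unit vector on the sphere (x = cos φ cos λ, y = cos φ sin λ, z = sin φ).
The central angle between the endpoints is δ = arccos(p₁·p₂) ≈ 2.682 rad (153.7°).
Interpolate at f = 1/5 with slerp weights a = sin((1−f)δ)/sin δ ≈ 1.892, b = sin(fδ)/sin δ ≈ 1.152.
p = a·p₁ + b·p₂ ≈ (0.056, 0.703, -0.709); φ = arcsin(p_z) ≈ -45.14°, λ = atan2(p_y, p_x) ≈ 85.41°.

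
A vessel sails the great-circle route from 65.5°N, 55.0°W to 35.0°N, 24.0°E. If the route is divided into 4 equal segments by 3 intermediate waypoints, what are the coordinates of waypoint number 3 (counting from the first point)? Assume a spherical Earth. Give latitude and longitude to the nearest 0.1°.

≈ 46.3°N, 14.2°E

The haversine formula gives a central angle δ ≈ 0.944 rad (54.1°) between the endpoints.
Interpolate at f = 3/4 with slerp weights a = sin((1−f)δ)/sin δ ≈ 0.289, b = sin(fδ)/sin δ ≈ 0.803.
p = a·p₁ + b·p₂ ≈ (0.670, 0.169, 0.723); φ = arcsin(p_z) ≈ 46.32°, λ = atan2(p_y, p_x) ≈ 14.20°.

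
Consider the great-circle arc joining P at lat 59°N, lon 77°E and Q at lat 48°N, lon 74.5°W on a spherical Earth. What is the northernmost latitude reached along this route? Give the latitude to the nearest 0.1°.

The great circle lies in the plane with unit normal n̂ = (p₁ × p₂)/|p₁ × p₂|.
Here n̂_z ≈ -0.174; the vertex latitude is φ_max = arccos|n̂_z| ≈ 80.0°.
Check via Clairaut: cos φ_max = |cos φ₁| · sin C = cos(59.0°)·sin(19.8°) ≈ 0.174, again giving ≈ 80.0°.

≈ 80.0°N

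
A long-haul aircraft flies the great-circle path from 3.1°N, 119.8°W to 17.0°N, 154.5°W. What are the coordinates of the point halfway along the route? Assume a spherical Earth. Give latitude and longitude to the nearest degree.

Write both endpoints as unit vectors p₁, p₂ with components (cos φ cos λ, cos φ sin λ, sin φ).
The central angle between the endpoints is δ = arccos(p₁·p₂) ≈ 0.642 rad (36.8°).
Interpolate at f = 1/2 with slerp weights a = sin((1−f)δ)/sin δ ≈ 0.527, b = sin(fδ)/sin δ ≈ 0.527.
p = a·p₁ + b·p₂ ≈ (-0.716, -0.674, 0.183); φ = arcsin(p_z) ≈ 10.52°, λ = atan2(p_y, p_x) ≈ -136.76°.

≈ 11°N, 137°W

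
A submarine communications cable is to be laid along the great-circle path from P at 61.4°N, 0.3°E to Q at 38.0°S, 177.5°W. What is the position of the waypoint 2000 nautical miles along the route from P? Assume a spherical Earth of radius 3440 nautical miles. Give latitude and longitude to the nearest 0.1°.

The haversine formula gives a central angle δ ≈ 2.732 rad (156.6°) between the endpoints. The total great-circle distance is δ·R ≈ 2.732 × 3440 ≈ 9400 nmi, so the target fraction is f = 2000/9400 ≈ 0.213.
Interpolate at f ≈ 0.213 with slerp weights a = sin((1−f)δ)/sin δ ≈ 2.102, b = sin(fδ)/sin δ ≈ 1.381.
p = a·p₁ + b·p₂ ≈ (-0.081, -0.042, 0.996); φ = arcsin(p_z) ≈ 84.78°, λ = atan2(p_y, p_x) ≈ -152.35°.

≈ 84.8°N, 152.4°W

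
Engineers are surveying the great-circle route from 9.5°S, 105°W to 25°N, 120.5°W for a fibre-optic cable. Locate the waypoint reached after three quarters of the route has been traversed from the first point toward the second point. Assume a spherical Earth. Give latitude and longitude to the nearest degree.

≈ 16°N, 116°W

Convert each endpoint to a unit vector on the sphere (x = cos φ cos λ, y = cos φ sin λ, z = sin φ).
The central angle between the endpoints is δ = arccos(p₁·p₂) ≈ 0.657 rad (37.7°).
Interpolate at f = 3/4 with slerp weights a = sin((1−f)δ)/sin δ ≈ 0.268, b = sin(fδ)/sin δ ≈ 0.775.
p = a·p₁ + b·p₂ ≈ (-0.425, -0.860, 0.283); φ = arcsin(p_z) ≈ 16.45°, λ = atan2(p_y, p_x) ≈ -116.28°.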